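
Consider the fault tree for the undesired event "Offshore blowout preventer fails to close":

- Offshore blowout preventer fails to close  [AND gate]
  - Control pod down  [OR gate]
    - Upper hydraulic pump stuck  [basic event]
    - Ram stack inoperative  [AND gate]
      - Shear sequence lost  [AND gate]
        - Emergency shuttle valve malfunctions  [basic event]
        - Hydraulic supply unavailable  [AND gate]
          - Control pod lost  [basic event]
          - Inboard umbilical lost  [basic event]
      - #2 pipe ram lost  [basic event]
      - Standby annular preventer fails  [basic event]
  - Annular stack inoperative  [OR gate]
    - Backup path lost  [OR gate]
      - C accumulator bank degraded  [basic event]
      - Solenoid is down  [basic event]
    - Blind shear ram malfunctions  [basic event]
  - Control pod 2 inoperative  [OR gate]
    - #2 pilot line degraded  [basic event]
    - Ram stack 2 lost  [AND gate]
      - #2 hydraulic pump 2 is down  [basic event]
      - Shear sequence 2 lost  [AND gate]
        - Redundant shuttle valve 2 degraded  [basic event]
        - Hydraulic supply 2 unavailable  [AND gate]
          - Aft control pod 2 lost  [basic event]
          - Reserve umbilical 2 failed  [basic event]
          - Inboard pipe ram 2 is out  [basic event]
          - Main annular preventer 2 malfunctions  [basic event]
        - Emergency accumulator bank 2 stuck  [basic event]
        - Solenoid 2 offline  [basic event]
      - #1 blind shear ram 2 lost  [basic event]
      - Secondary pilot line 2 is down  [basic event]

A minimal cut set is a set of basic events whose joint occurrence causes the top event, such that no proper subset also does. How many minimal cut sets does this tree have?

12

Hydraulic supply unavailable [AND]: one cut set from each child combined → 1 × 1 = 1 cut set(s).
Shear sequence lost [AND]: one cut set from each child combined → 1 × 1 = 1 cut set(s).
Ram stack inoperative [AND]: one cut set from each child combined → 1 × 1 × 1 = 1 cut set(s).
Control pod down [OR]: union of children's cut sets → 2 cut set(s).
Backup path lost [OR]: union of children's cut sets → 2 cut set(s).
Annular stack inoperative [OR]: union of children's cut sets → 3 cut set(s).
Hydraulic supply 2 unavailable [AND]: one cut set from each child combined → 1 × 1 × 1 × 1 = 1 cut set(s).
Shear sequence 2 lost [AND]: one cut set from each child combined → 1 × 1 × 1 × 1 = 1 cut set(s).
Ram stack 2 lost [AND]: one cut set from each child combined → 1 × 1 × 1 × 1 = 1 cut set(s).
Control pod 2 inoperative [OR]: union of children's cut sets → 2 cut set(s).
Offshore blowout preventer fails to close [AND]: one cut set from each child combined → 2 × 3 × 2 = 12 cut set(s).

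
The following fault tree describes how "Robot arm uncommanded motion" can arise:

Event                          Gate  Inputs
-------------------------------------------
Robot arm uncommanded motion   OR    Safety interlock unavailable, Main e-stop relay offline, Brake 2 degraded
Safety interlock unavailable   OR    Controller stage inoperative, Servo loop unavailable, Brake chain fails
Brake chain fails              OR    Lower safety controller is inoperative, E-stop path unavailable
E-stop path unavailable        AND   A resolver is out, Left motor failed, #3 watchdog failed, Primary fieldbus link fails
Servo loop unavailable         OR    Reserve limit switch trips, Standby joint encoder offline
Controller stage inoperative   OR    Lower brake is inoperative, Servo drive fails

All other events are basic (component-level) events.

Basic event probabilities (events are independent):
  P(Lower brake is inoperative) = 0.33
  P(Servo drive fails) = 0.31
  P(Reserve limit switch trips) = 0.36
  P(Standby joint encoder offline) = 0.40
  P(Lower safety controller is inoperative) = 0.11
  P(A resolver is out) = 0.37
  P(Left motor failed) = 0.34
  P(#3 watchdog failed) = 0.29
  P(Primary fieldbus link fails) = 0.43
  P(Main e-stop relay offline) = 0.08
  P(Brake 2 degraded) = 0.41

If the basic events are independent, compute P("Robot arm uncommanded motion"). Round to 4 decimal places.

0.9156

P(Controller stage inoperative) [OR] = 1 − (1−0.33) × (1−0.31) = 0.537700
P(Servo loop unavailable) [OR] = 1 − (1−0.36) × (1−0.40) = 0.616000
P(E-stop path unavailable) [AND] = 0.37 × 0.34 × 0.29 × 0.43 = 0.015687
P(Brake chain fails) [OR] = 1 − (1−0.11) × (1−0.015687) = 0.123961
P(Safety interlock unavailable) [OR] = 1 − (1−0.537700) × (1−0.616000) × (1−0.123961) = 0.844483
P(Robot arm uncommanded motion) [OR] = 1 − (1−0.844483) × (1−0.08) × (1−0.41) = 0.915585
Rounded to 4 decimal places: P(Robot arm uncommanded motion) ≈ 0.9156.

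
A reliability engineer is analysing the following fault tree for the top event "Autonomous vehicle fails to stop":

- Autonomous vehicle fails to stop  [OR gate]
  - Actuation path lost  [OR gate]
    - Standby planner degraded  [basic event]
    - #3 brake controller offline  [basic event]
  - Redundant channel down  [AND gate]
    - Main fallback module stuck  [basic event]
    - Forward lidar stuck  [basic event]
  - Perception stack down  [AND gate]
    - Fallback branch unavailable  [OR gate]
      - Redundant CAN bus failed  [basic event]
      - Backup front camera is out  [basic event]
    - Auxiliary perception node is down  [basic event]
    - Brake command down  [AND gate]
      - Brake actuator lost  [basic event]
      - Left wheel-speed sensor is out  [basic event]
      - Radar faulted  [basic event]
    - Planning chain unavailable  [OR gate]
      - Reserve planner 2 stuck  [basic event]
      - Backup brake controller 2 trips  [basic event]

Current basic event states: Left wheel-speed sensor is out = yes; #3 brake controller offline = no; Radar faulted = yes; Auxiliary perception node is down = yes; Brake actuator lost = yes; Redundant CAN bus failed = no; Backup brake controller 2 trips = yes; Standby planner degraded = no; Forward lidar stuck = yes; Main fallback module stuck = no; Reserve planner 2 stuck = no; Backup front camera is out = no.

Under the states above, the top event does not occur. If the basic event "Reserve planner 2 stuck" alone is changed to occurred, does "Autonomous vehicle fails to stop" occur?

No

Counterfactual: set "Reserve planner 2 stuck" to occurred.
Actuation path lost [OR]: Standby planner degraded=not, #3 brake controller offline=not → no input occurs → does not occur.
Redundant channel down [AND]: Main fallback module stuck=not, Forward lidar stuck=occurs → not all inputs occur → does not occur.
Fallback branch unavailable [OR]: Redundant CAN bus failed=not, Backup front camera is out=not → no input occurs → does not occur.
Brake command down [AND]: Brake actuator lost=occurs, Left wheel-speed sensor is out=occurs, Radar faulted=occurs → all inputs occur → occurs.
Planning chain unavailable [OR]: Reserve planner 2 stuck=occurs, Backup brake controller 2 trips=occurs → at least one input occurs → occurs.
Perception stack down [AND]: Fallback branch unavailable=not, Auxiliary perception node is down=occurs, Brake command down=occurs, Planning chain unavailable=occurs → not all inputs occur → does not occur.
Autonomous vehicle fails to stop [OR]: Actuation path lost=not, Redundant channel down=not, Perception stack down=not → no input occurs → does not occur.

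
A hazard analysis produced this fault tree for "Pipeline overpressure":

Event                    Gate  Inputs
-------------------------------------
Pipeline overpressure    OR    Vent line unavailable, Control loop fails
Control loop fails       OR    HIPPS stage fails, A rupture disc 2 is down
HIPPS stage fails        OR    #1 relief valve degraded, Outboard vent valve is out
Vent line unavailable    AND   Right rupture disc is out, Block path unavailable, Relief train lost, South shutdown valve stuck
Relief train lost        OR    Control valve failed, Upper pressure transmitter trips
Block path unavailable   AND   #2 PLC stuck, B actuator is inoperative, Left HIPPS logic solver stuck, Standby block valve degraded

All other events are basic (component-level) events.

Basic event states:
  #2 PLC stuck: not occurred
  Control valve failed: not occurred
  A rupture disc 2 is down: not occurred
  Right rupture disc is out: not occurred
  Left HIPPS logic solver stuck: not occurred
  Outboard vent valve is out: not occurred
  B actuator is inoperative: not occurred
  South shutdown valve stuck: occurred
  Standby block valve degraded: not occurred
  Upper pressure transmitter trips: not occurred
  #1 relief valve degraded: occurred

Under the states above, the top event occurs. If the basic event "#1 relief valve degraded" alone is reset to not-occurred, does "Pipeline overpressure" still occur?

Counterfactual: set "#1 relief valve degraded" to not occurred.
Block path unavailable [AND]: #2 PLC stuck=not, B actuator is inoperative=not, Left HIPPS logic solver stuck=not, Standby block valve degraded=not → not all inputs occur → does not occur.
Relief train lost [OR]: Control valve failed=not, Upper pressure transmitter trips=not → no input occurs → does not occur.
Vent line unavailable [AND]: Right rupture disc is out=not, Block path unavailable=not, Relief train lost=not, South shutdown valve stuck=occurs → not all inputs occur → does not occur.
HIPPS stage fails [OR]: #1 relief valve degraded=not, Outboard vent valve is out=not → no input occurs → does not occur.
Control loop fails [OR]: HIPPS stage fails=not, A rupture disc 2 is down=not → no input occurs → does not occur.
Pipeline overpressure [OR]: Vent line unavailable=not, Control loop fails=not → no input occurs → does not occur.

No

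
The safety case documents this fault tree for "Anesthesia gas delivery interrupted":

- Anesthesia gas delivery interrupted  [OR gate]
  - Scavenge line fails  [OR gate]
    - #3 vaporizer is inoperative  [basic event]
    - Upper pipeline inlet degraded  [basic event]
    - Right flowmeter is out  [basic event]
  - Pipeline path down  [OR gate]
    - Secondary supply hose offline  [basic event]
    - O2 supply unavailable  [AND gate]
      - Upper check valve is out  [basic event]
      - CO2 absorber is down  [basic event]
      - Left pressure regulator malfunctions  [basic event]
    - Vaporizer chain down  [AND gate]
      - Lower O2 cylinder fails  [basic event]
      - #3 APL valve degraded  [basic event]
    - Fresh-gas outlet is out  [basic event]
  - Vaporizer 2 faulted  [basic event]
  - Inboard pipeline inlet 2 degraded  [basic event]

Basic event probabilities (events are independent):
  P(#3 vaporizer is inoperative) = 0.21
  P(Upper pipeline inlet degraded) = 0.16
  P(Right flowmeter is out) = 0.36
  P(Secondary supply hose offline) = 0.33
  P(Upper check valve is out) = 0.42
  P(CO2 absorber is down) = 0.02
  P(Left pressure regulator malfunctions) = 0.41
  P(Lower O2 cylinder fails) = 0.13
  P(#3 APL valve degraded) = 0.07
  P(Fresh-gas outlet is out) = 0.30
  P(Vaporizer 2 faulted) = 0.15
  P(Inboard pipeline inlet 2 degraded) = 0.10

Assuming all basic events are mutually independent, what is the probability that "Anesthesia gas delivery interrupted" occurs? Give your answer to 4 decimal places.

P(Scavenge line fails) [OR] = 1 − (1−0.21) × (1−0.16) × (1−0.36) = 0.575296
P(O2 supply unavailable) [AND] = 0.42 × 0.02 × 0.41 = 0.003444
P(Vaporizer chain down) [AND] = 0.13 × 0.07 = 0.009100
P(Pipeline path down) [OR] = 1 − (1−0.33) × (1−0.003444) × (1−0.009100) × (1−0.30) = 0.536868
P(Anesthesia gas delivery interrupted) [OR] = 1 − (1−0.575296) × (1−0.536868) × (1−0.15) × (1−0.10) = 0.849529
Rounded to 4 decimal places: P(Anesthesia gas delivery interrupted) ≈ 0.8495.

0.8495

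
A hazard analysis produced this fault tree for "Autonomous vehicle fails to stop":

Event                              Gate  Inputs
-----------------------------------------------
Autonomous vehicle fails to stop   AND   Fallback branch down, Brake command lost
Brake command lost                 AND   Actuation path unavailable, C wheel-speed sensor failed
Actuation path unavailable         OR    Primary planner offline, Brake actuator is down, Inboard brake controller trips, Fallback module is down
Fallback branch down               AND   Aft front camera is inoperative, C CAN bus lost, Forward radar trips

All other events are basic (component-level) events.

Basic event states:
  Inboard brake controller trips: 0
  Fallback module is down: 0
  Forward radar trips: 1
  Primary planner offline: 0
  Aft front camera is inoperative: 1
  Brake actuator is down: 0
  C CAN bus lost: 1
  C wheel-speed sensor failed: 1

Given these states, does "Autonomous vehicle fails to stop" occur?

Fallback branch down [AND]: Aft front camera is inoperative=occurs, C CAN bus lost=occurs, Forward radar trips=occurs → all inputs occur → occurs.
Actuation path unavailable [OR]: Primary planner offline=not, Brake actuator is down=not, Inboard brake controller trips=not, Fallback module is down=not → no input occurs → does not occur.
Brake command lost [AND]: Actuation path unavailable=not, C wheel-speed sensor failed=occurs → not all inputs occur → does not occur.
Autonomous vehicle fails to stop [AND]: Fallback branch down=occurs, Brake command lost=not → not all inputs occur → does not occur.

No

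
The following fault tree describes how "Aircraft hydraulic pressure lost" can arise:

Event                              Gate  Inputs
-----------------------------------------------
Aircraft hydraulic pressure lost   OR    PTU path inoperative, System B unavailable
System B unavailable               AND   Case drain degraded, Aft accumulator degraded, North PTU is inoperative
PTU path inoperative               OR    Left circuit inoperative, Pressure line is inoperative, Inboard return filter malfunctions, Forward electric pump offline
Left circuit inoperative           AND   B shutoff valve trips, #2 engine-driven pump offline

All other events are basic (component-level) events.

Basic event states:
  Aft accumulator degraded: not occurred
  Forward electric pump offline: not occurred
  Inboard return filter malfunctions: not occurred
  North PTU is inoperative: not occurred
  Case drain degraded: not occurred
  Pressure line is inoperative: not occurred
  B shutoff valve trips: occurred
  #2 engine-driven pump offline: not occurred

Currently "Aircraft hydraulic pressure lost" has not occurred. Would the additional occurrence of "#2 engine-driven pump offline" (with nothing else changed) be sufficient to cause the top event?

Counterfactual: set "#2 engine-driven pump offline" to occurred.
Left circuit inoperative [AND]: B shutoff valve trips=occurs, #2 engine-driven pump offline=occurs → all inputs occur → occurs.
PTU path inoperative [OR]: Left circuit inoperative=occurs, Pressure line is inoperative=not, Inboard return filter malfunctions=not, Forward electric pump offline=not → at least one input occurs → occurs.
System B unavailable [AND]: Case drain degraded=not, Aft accumulator degraded=not, North PTU is inoperative=not → not all inputs occur → does not occur.
Aircraft hydraulic pressure lost [OR]: PTU path inoperative=occurs, System B unavailable=not → at least one input occurs → occurs.

Yes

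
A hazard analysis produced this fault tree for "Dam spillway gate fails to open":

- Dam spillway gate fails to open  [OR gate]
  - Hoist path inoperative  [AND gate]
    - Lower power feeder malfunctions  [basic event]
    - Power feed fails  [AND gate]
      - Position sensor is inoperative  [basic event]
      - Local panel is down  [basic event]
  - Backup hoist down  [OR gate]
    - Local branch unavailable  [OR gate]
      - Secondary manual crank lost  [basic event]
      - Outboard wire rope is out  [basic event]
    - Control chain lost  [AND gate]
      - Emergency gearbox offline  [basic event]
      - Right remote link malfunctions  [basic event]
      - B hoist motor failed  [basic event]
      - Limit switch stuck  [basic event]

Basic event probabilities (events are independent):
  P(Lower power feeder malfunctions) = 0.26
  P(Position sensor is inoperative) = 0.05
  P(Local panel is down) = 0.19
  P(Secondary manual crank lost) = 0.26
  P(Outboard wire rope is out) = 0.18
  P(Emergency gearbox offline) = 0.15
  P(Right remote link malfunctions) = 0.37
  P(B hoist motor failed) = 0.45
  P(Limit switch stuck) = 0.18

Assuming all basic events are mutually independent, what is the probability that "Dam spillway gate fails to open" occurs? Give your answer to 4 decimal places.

0.3974

P(Power feed fails) [AND] = 0.05 × 0.19 = 0.009500
P(Hoist path inoperative) [AND] = 0.26 × 0.009500 = 0.002470
P(Local branch unavailable) [OR] = 1 − (1−0.26) × (1−0.18) = 0.393200
P(Control chain lost) [AND] = 0.15 × 0.37 × 0.45 × 0.18 = 0.004496
P(Backup hoist down) [OR] = 1 − (1−0.393200) × (1−0.004496) = 0.395928
P(Dam spillway gate fails to open) [OR] = 1 − (1−0.002470) × (1−0.395928) = 0.397420
Rounded to 4 decimal places: P(Dam spillway gate fails to open) ≈ 0.3974.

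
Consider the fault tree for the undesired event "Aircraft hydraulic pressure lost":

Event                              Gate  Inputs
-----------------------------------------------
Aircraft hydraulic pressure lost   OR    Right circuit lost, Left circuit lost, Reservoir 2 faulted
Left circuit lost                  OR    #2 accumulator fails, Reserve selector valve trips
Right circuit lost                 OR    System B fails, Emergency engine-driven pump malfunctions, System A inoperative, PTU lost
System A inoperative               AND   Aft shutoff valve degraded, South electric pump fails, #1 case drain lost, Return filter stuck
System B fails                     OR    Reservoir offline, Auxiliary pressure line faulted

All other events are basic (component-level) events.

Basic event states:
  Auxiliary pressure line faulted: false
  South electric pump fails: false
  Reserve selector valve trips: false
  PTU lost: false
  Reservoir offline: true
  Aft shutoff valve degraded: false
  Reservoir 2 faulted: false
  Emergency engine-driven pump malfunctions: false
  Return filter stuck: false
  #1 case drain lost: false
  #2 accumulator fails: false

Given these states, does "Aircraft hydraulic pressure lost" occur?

System B fails [OR]: Reservoir offline=occurs, Auxiliary pressure line faulted=not → at least one input occurs → occurs.
System A inoperative [AND]: Aft shutoff valve degraded=not, South electric pump fails=not, #1 case drain lost=not, Return filter stuck=not → not all inputs occur → does not occur.
Right circuit lost [OR]: System B fails=occurs, Emergency engine-driven pump malfunctions=not, System A inoperative=not, PTU lost=not → at least one input occurs → occurs.
Left circuit lost [OR]: #2 accumulator fails=not, Reserve selector valve trips=not → no input occurs → does not occur.
Aircraft hydraulic pressure lost [OR]: Right circuit lost=occurs, Left circuit lost=not, Reservoir 2 faulted=not → at least one input occurs → occurs.

Yes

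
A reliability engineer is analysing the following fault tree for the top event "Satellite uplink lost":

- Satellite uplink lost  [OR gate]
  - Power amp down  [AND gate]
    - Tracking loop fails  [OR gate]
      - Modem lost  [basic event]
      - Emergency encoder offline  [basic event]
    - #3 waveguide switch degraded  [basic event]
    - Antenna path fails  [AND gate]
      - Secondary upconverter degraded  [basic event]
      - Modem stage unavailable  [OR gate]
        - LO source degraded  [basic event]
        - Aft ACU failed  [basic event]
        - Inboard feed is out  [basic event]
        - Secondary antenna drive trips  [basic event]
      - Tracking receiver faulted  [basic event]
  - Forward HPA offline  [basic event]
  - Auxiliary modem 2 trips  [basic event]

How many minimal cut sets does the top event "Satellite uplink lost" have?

Tracking loop fails [OR]: union of children's cut sets → 2 cut set(s).
Modem stage unavailable [OR]: union of children's cut sets → 4 cut set(s).
Antenna path fails [AND]: one cut set from each child combined → 1 × 4 × 1 = 4 cut set(s).
Power amp down [AND]: one cut set from each child combined → 2 × 1 × 4 = 8 cut set(s).
Satellite uplink lost [OR]: union of children's cut sets → 10 cut set(s).
Minimal cut sets: {#3 waveguide switch degraded, LO source degraded, Modem lost, Secondary upconverter degraded, Tracking receiver faulted}; {#3 waveguide switch degraded, Aft ACU failed, Modem lost, Secondary upconverter degraded, Tracking receiver faulted}; {#3 waveguide switch degraded, Inboard feed is out, Modem lost, Secondary upconverter degraded, Tracking receiver faulted}; {#3 waveguide switch degraded, Modem lost, Secondary antenna drive trips, Secondary upconverter degraded, Tracking receiver faulted}; {#3 waveguide switch degraded, Emergency encoder offline, LO source degraded, Secondary upconverter degraded, Tracking receiver faulted}; {#3 waveguide switch degraded, Aft ACU failed, Emergency encoder offline, Secondary upconverter degraded, Tracking receiver faulted}; {#3 waveguide switch degraded, Emergency encoder offline, Inboard feed is out, Secondary upconverter degraded, Tracking receiver faulted}; {#3 waveguide switch degraded, Emergency encoder offline, Secondary antenna drive trips, Secondary upconverter degraded, Tracking receiver faulted}; {Forward HPA offline}; {Auxiliary modem 2 trips}.

10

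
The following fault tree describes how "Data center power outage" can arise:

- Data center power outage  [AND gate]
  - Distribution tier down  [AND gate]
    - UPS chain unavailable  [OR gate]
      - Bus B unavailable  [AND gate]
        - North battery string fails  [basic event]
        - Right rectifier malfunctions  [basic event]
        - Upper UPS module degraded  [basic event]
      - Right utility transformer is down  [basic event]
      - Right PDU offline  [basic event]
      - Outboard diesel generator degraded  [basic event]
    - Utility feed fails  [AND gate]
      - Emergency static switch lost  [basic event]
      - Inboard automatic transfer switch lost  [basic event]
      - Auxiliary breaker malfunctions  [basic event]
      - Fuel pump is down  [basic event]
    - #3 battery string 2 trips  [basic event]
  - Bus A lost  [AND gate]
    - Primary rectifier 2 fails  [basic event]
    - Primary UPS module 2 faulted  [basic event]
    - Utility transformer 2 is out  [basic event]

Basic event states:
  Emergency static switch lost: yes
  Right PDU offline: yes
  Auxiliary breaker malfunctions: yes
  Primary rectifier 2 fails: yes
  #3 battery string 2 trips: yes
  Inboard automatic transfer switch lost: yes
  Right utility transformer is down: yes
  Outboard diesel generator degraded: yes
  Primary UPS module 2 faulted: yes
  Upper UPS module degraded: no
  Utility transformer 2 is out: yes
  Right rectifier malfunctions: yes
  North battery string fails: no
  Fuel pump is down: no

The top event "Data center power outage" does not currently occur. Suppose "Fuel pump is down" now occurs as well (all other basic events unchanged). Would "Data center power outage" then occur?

Counterfactual: set "Fuel pump is down" to occurred.
Bus B unavailable [AND]: North battery string fails=not, Right rectifier malfunctions=occurs, Upper UPS module degraded=not → not all inputs occur → does not occur.
UPS chain unavailable [OR]: Bus B unavailable=not, Right utility transformer is down=occurs, Right PDU offline=occurs, Outboard diesel generator degraded=occurs → at least one input occurs → occurs.
Utility feed fails [AND]: Emergency static switch lost=occurs, Inboard automatic transfer switch lost=occurs, Auxiliary breaker malfunctions=occurs, Fuel pump is down=occurs → all inputs occur → occurs.
Distribution tier down [AND]: UPS chain unavailable=occurs, Utility feed fails=occurs, #3 battery string 2 trips=occurs → all inputs occur → occurs.
Bus A lost [AND]: Primary rectifier 2 fails=occurs, Primary UPS module 2 faulted=occurs, Utility transformer 2 is out=occurs → all inputs occur → occurs.
Data center power outage [AND]: Distribution tier down=occurs, Bus A lost=occurs → all inputs occur → occurs.

Yes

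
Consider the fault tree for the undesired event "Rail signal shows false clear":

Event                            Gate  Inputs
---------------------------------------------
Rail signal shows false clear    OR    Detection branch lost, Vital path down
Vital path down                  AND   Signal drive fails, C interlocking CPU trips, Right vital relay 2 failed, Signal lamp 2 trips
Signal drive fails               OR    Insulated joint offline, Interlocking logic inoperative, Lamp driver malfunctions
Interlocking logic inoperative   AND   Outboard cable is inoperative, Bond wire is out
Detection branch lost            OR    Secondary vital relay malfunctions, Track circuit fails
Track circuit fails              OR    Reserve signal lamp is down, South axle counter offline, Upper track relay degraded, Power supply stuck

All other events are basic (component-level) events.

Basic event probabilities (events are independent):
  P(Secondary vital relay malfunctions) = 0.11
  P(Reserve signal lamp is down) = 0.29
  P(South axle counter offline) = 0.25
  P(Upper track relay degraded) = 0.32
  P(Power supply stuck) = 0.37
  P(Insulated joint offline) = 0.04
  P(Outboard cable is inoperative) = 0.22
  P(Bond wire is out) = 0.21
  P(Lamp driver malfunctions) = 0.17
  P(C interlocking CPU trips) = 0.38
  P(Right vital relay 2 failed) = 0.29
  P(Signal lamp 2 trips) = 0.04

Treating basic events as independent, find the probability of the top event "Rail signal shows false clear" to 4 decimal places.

0.7972

P(Track circuit fails) [OR] = 1 − (1−0.29) × (1−0.25) × (1−0.32) × (1−0.37) = 0.771877
P(Detection branch lost) [OR] = 1 − (1−0.11) × (1−0.771877) = 0.796971
P(Interlocking logic inoperative) [AND] = 0.22 × 0.21 = 0.046200
P(Signal drive fails) [OR] = 1 − (1−0.04) × (1−0.046200) × (1−0.17) = 0.240012
P(Vital path down) [AND] = 0.240012 × 0.38 × 0.29 × 0.04 = 0.001058
P(Rail signal shows false clear) [OR] = 1 − (1−0.796971) × (1−0.001058) = 0.797186
Rounded to 4 decimal places: P(Rail signal shows false clear) ≈ 0.7972.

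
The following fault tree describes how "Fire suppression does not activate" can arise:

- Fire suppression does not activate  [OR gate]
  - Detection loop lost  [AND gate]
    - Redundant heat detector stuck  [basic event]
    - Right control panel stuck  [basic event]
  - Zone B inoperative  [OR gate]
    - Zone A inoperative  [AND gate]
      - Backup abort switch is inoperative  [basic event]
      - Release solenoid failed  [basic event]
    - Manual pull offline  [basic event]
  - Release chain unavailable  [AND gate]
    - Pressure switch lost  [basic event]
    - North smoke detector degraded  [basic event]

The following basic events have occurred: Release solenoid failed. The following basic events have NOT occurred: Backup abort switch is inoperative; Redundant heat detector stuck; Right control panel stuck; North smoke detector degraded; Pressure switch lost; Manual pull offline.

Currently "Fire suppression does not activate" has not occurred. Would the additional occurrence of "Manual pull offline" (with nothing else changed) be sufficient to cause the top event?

Counterfactual: set "Manual pull offline" to occurred.
Detection loop lost [AND]: Redundant heat detector stuck=not, Right control panel stuck=not → not all inputs occur → does not occur.
Zone A inoperative [AND]: Backup abort switch is inoperative=not, Release solenoid failed=occurs → not all inputs occur → does not occur.
Zone B inoperative [OR]: Zone A inoperative=not, Manual pull offline=occurs → at least one input occurs → occurs.
Release chain unavailable [AND]: Pressure switch lost=not, North smoke detector degraded=not → not all inputs occur → does not occur.
Fire suppression does not activate [OR]: Detection loop lost=not, Zone B inoperative=occurs, Release chain unavailable=not → at least one input occurs → occurs.

Yes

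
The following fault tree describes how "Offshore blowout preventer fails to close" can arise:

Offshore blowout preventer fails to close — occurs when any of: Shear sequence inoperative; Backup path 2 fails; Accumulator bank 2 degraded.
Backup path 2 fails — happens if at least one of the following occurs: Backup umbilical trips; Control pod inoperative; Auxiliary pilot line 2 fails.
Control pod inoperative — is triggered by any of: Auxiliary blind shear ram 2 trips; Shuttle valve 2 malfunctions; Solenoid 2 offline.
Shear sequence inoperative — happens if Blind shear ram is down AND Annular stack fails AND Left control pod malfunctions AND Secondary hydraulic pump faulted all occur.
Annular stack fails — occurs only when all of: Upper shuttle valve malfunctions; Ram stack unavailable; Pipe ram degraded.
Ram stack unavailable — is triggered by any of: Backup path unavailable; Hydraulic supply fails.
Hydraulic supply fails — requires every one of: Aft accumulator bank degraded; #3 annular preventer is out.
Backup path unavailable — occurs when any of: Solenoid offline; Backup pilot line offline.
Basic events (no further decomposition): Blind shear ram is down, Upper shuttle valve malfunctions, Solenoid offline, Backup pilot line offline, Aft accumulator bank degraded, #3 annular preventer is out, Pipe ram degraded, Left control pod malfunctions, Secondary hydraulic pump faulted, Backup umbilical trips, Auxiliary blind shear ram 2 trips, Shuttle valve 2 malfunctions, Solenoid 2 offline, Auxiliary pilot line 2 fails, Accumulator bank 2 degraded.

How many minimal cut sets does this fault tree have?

Backup path unavailable [OR]: union of children's cut sets → 2 cut set(s).
Hydraulic supply fails [AND]: one cut set from each child combined → 1 × 1 = 1 cut set(s).
Ram stack unavailable [OR]: union of children's cut sets → 3 cut set(s).
Annular stack fails [AND]: one cut set from each child combined → 1 × 3 × 1 = 3 cut set(s).
Shear sequence inoperative [AND]: one cut set from each child combined → 1 × 3 × 1 × 1 = 3 cut set(s).
Control pod inoperative [OR]: union of children's cut sets → 3 cut set(s).
Backup path 2 fails [OR]: union of children's cut sets → 5 cut set(s).
Offshore blowout preventer fails to close [OR]: union of children's cut sets → 9 cut set(s).
Minimal cut sets: {Blind shear ram is down, Left control pod malfunctions, Pipe ram degraded, Secondary hydraulic pump faulted, Solenoid offline, Upper shuttle valve malfunctions}; {Backup pilot line offline, Blind shear ram is down, Left control pod malfunctions, Pipe ram degraded, Secondary hydraulic pump faulted, Upper shuttle valve malfunctions}; {#3 annular preventer is out, Aft accumulator bank degraded, Blind shear ram is down, Left control pod malfunctions, Pipe ram degraded, Secondary hydraulic pump faulted, Upper shuttle valve malfunctions}; {Backup umbilical trips}; {Auxiliary blind shear ram 2 trips}; {Shuttle valve 2 malfunctions}; {Solenoid 2 offline}; {Auxiliary pilot line 2 fails}; {Accumulator bank 2 degraded}.

9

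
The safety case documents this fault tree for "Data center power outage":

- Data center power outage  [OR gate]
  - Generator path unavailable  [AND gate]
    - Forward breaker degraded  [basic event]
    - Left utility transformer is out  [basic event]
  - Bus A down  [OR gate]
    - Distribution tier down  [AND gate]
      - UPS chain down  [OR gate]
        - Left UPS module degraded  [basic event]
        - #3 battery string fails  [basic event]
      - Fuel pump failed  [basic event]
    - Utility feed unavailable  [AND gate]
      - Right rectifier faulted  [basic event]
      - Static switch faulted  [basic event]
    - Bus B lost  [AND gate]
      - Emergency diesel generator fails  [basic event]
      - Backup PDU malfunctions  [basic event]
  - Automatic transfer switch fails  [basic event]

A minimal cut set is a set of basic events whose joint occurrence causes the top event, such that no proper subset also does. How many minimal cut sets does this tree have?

6

Generator path unavailable [AND]: one cut set from each child combined → 1 × 1 = 1 cut set(s).
UPS chain down [OR]: union of children's cut sets → 2 cut set(s).
Distribution tier down [AND]: one cut set from each child combined → 2 × 1 = 2 cut set(s).
Utility feed unavailable [AND]: one cut set from each child combined → 1 × 1 = 1 cut set(s).
Bus B lost [AND]: one cut set from each child combined → 1 × 1 = 1 cut set(s).
Bus A down [OR]: union of children's cut sets → 4 cut set(s).
Data center power outage [OR]: union of children's cut sets → 6 cut set(s).
Minimal cut sets: {Forward breaker degraded, Left utility transformer is out}; {Fuel pump failed, Left UPS module degraded}; {#3 battery string fails, Fuel pump failed}; {Right rectifier faulted, Static switch faulted}; {Backup PDU malfunctions, Emergency diesel generator fails}; {Automatic transfer switch fails}.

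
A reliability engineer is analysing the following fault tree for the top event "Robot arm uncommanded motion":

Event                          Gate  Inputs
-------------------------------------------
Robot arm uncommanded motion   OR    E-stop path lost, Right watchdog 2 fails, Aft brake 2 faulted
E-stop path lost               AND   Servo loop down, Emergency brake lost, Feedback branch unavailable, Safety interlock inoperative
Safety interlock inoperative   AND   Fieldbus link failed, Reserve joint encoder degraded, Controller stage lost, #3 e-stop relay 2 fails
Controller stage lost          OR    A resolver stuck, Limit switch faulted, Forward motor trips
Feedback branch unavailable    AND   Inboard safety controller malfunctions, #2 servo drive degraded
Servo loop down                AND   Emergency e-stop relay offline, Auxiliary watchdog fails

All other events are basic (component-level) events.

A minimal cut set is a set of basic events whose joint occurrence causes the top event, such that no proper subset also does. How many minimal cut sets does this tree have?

Servo loop down [AND]: one cut set from each child combined → 1 × 1 = 1 cut set(s).
Feedback branch unavailable [AND]: one cut set from each child combined → 1 × 1 = 1 cut set(s).
Controller stage lost [OR]: union of children's cut sets → 3 cut set(s).
Safety interlock inoperative [AND]: one cut set from each child combined → 1 × 1 × 3 × 1 = 3 cut set(s).
E-stop path lost [AND]: one cut set from each child combined → 1 × 1 × 1 × 3 = 3 cut set(s).
Robot arm uncommanded motion [OR]: union of children's cut sets → 5 cut set(s).
Minimal cut sets: {#2 servo drive degraded, #3 e-stop relay 2 fails, A resolver stuck, Auxiliary watchdog fails, Emergency brake lost, Emergency e-stop relay offline, Fieldbus link failed, Inboard safety controller malfunctions, Reserve joint encoder degraded}; {#2 servo drive degraded, #3 e-stop relay 2 fails, Auxiliary watchdog fails, Emergency brake lost, Emergency e-stop relay offline, Fieldbus link failed, Inboard safety controller malfunctions, Limit switch faulted, Reserve joint encoder degraded}; {#2 servo drive degraded, #3 e-stop relay 2 fails, Auxiliary watchdog fails, Emergency brake lost, Emergency e-stop relay offline, Fieldbus link failed, Forward motor trips, Inboard safety controller malfunctions, Reserve joint encoder degraded}; {Right watchdog 2 fails}; {Aft brake 2 faulted}.

5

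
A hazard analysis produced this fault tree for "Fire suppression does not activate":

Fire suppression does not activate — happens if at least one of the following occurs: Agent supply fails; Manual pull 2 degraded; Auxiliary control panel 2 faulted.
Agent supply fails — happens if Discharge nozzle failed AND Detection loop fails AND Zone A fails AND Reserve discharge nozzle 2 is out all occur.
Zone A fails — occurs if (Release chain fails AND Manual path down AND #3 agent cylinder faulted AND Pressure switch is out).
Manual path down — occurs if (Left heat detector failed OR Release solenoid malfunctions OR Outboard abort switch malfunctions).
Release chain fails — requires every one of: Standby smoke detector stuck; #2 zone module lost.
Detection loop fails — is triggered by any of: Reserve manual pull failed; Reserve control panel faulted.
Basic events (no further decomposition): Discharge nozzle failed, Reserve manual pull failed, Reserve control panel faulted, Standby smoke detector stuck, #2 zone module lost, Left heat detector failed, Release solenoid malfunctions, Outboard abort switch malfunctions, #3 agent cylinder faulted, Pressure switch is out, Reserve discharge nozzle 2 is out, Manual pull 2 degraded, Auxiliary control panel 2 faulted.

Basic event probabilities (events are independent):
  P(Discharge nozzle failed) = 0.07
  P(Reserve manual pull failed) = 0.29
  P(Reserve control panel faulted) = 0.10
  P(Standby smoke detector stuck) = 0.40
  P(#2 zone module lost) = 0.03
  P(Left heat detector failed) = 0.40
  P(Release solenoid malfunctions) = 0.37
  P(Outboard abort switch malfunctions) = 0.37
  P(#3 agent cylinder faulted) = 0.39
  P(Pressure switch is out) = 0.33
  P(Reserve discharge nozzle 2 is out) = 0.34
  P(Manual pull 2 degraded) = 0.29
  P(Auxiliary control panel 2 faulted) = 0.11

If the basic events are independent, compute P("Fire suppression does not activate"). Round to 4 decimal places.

P(Detection loop fails) [OR] = 1 − (1−0.29) × (1−0.10) = 0.361000
P(Release chain fails) [AND] = 0.40 × 0.03 = 0.012000
P(Manual path down) [OR] = 1 − (1−0.40) × (1−0.37) × (1−0.37) = 0.761860
P(Zone A fails) [AND] = 0.012000 × 0.761860 × 0.39 × 0.33 = 0.001177
P(Agent supply fails) [AND] = 0.07 × 0.361000 × 0.001177 × 0.34 = 0.000010
P(Fire suppression does not activate) [OR] = 1 − (1−0.000010) × (1−0.29) × (1−0.11) = 0.368106
Rounded to 4 decimal places: P(Fire suppression does not activate) ≈ 0.3681.

0.3681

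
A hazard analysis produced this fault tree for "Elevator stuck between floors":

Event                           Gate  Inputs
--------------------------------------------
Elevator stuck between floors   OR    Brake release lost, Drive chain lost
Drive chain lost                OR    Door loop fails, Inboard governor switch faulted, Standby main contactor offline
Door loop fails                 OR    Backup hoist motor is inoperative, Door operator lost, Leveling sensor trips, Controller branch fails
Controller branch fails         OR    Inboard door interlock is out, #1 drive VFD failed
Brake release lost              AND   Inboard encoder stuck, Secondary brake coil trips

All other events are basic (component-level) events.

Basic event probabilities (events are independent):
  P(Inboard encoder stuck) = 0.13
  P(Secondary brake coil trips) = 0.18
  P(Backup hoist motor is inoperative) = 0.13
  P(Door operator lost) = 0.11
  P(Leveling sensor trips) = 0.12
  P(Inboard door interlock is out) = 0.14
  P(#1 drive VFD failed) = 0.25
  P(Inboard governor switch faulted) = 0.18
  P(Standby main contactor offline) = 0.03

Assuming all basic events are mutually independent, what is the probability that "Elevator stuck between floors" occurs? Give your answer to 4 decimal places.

0.6586

P(Brake release lost) [AND] = 0.13 × 0.18 = 0.023400
P(Controller branch fails) [OR] = 1 − (1−0.14) × (1−0.25) = 0.355000
P(Door loop fails) [OR] = 1 − (1−0.13) × (1−0.11) × (1−0.12) × (1−0.355000) = 0.560507
P(Drive chain lost) [OR] = 1 − (1−0.560507) × (1−0.18) × (1−0.03) = 0.650427
P(Elevator stuck between floors) [OR] = 1 − (1−0.023400) × (1−0.650427) = 0.658607
Rounded to 4 decimal places: P(Elevator stuck between floors) ≈ 0.6586.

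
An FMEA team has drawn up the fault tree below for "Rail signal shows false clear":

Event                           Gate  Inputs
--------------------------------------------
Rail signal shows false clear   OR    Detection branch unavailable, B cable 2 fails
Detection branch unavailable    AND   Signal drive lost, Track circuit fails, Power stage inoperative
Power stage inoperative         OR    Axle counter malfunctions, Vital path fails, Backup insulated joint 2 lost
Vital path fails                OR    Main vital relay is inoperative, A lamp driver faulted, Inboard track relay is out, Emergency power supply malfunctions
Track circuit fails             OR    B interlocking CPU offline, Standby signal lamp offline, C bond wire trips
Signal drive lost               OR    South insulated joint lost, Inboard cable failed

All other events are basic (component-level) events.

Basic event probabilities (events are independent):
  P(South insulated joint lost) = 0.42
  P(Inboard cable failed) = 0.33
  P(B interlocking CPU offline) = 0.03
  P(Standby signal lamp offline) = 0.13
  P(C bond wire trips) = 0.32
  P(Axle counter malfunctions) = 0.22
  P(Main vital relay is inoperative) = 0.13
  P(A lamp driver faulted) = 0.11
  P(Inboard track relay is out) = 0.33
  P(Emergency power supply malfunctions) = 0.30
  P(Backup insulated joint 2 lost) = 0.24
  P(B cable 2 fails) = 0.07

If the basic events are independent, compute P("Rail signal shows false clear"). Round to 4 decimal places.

P(Signal drive lost) [OR] = 1 − (1−0.42) × (1−0.33) = 0.611400
P(Track circuit fails) [OR] = 1 − (1−0.03) × (1−0.13) × (1−0.32) = 0.426148
P(Vital path fails) [OR] = 1 − (1−0.13) × (1−0.11) × (1−0.33) × (1−0.30) = 0.636853
P(Power stage inoperative) [OR] = 1 − (1−0.22) × (1−0.636853) × (1−0.24) = 0.784726
P(Detection branch unavailable) [AND] = 0.611400 × 0.426148 × 0.784726 = 0.204458
P(Rail signal shows false clear) [OR] = 1 − (1−0.204458) × (1−0.07) = 0.260146
Rounded to 4 decimal places: P(Rail signal shows false clear) ≈ 0.2601.

0.2601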